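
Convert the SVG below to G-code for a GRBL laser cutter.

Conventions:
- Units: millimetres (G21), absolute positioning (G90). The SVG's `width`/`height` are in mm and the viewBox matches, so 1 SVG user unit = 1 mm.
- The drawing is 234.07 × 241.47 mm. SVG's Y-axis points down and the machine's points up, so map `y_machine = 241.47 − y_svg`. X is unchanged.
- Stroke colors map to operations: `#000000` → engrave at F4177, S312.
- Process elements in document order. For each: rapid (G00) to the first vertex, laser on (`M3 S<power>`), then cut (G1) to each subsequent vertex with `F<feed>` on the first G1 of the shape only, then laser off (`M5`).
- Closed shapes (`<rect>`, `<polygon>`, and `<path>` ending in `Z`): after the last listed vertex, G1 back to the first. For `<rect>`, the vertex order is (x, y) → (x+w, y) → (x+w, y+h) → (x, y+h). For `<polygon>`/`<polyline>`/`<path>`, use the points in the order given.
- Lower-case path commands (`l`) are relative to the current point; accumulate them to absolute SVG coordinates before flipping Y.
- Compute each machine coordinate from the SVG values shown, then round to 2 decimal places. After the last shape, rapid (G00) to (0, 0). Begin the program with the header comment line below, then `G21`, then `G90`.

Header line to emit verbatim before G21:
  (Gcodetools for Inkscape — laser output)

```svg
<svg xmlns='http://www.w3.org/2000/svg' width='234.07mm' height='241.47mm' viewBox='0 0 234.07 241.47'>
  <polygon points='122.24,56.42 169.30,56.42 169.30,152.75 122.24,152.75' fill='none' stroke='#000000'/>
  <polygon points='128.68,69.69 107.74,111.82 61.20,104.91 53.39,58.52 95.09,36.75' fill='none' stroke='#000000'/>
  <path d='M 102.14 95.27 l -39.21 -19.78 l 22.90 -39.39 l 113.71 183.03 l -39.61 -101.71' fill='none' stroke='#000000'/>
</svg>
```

Since the viewBox matches the mm dimensions, user units are millimetres directly. The only transform is the Y-flip y_m = 241.47 − y_svg.

Shape 1 is a rectangle drawn with `<polygon>`. Its stroke #000000 means engrave at S312, F4177. After flipping Y the toolpath is (122.24,185.05) → (169.30,185.05) → (169.30,88.72) → (122.24,88.72) → (122.24,185.05), returning to the start.

Shape 2 is a regular polygon drawn with `<polygon>`. Its stroke #000000 means engrave at S312, F4177. After flipping Y the toolpath is (128.68,171.78) → (107.74,129.65) → (61.20,136.56) → (53.39,182.95) → (95.09,204.72) → (128.68,171.78), returning to the start.

Shape 3 is a open polyline drawn with `<path>`. Its stroke #000000 means engrave at S312, F4177. After flipping Y the toolpath is (102.14,146.20) → (62.93,165.98) → (85.83,205.37) → (199.54,22.34) → (159.93,124.05).

(Gcodetools for Inkscape — laser output)
G21
G90
G00 X122.24 Y185.05
M3 S312
G1 X169.30 Y185.05 F4177
G1 X169.30 Y88.72
G1 X122.24 Y88.72
G1 X122.24 Y185.05
M5
G00 X128.68 Y171.78
M3 S312
G1 X107.74 Y129.65 F4177
G1 X61.20 Y136.56
G1 X53.39 Y182.95
G1 X95.09 Y204.72
G1 X128.68 Y171.78
M5
G00 X102.14 Y146.20
M3 S312
G1 X62.93 Y165.98 F4177
G1 X85.83 Y205.37
G1 X199.54 Y22.34
G1 X159.93 Y124.05
M5
G00 X0.00 Y0.00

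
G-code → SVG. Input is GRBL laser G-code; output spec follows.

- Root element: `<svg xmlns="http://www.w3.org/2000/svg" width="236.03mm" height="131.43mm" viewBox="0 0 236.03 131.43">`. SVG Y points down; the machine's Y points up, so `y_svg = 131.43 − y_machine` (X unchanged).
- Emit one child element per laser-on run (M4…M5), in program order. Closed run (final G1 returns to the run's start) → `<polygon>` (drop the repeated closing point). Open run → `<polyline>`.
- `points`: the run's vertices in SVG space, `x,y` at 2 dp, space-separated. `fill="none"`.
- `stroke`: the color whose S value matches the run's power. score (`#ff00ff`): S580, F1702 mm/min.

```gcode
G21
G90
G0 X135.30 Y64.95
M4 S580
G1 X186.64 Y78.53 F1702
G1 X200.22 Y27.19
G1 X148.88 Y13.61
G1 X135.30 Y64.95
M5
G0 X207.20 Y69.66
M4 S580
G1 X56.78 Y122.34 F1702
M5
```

<svg xmlns="http://www.w3.org/2000/svg" width="236.03mm" height="131.43mm" viewBox="0 0 236.03 131.43">
  <polygon points="135.30,66.48 186.64,52.90 200.22,104.24 148.88,117.82" fill="none" stroke="#ff00ff"/>
  <polyline points="207.20,61.77 56.78,9.09" fill="none" stroke="#ff00ff"/>
</svg>

y_svg = 131.43 − y_m. Every run uses S580, so all elements get stroke `#ff00ff` (score).

[1] closed run; points: 135.30,66.48 186.64,52.90 200.22,104.24 148.88,117.82

[2] open run; points: 207.20,61.77 56.78,9.09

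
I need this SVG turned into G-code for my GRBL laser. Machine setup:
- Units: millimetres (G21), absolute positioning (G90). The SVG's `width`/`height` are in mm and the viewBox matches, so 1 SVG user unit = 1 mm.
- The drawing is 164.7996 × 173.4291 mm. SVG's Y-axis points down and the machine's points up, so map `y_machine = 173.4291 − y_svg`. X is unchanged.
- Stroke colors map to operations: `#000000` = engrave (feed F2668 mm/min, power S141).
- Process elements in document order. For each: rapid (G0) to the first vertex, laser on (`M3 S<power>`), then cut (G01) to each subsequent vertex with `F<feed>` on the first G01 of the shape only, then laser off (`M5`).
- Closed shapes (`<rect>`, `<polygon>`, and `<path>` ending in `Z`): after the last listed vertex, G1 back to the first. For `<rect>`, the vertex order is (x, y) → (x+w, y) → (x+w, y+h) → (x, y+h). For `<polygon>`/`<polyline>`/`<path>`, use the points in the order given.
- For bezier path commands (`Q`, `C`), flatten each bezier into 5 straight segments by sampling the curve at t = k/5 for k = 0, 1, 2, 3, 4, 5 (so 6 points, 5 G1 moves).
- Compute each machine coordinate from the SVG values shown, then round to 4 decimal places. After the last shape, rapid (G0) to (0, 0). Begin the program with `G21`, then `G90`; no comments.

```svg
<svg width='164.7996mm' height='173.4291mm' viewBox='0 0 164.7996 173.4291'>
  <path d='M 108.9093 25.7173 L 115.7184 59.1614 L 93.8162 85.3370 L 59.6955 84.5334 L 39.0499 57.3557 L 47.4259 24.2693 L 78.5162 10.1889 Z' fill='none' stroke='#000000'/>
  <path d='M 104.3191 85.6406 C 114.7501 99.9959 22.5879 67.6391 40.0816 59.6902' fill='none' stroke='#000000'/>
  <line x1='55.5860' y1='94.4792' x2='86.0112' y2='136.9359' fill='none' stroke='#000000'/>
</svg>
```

1 u = 1 mm; y_m = 173.4291 − y.

[1] `<path>` regular polygon, #000000→engrave S141 F2668: (108.9093,147.7118) → (115.7184,114.2677) → (93.8162,88.0921) → (59.6955,88.8957) → (39.0499,116.0734) → (47.4259,149.1598) → (78.5162,163.2402) → (108.9093,147.7118) (closed)

[2] `<path>` cubic bezier, #000000→engrave S141 F2668: (104.3191,87.7885) → (99.9645,84.2118) → (81.1755,88.4323) → (58.1400,97.0361) → (41.0461,106.6096) → (40.0816,113.7389)

[3] `<line>` line segment, #000000→engrave S141 F2668: (55.5860,78.9499) → (86.0112,36.4932)

G21
G90
G0 X108.9093 Y147.7118
M3 S141
G01 X115.7184 Y114.2677 F2668
G01 X93.8162 Y88.0921
G01 X59.6955 Y88.8957
G01 X39.0499 Y116.0734
G01 X47.4259 Y149.1598
G01 X78.5162 Y163.2402
G01 X108.9093 Y147.7118
M5
G0 X104.3191 Y87.7885
M3 S141
G01 X99.9645 Y84.2118 F2668
G01 X81.1755 Y88.4323
G01 X58.1400 Y97.0361
G01 X41.0461 Y106.6096
G01 X40.0816 Y113.7389
M5
G0 X55.5860 Y78.9499
M3 S141
G01 X86.0112 Y36.4932 F2668
M5
G0 X0.0000 Y0.0000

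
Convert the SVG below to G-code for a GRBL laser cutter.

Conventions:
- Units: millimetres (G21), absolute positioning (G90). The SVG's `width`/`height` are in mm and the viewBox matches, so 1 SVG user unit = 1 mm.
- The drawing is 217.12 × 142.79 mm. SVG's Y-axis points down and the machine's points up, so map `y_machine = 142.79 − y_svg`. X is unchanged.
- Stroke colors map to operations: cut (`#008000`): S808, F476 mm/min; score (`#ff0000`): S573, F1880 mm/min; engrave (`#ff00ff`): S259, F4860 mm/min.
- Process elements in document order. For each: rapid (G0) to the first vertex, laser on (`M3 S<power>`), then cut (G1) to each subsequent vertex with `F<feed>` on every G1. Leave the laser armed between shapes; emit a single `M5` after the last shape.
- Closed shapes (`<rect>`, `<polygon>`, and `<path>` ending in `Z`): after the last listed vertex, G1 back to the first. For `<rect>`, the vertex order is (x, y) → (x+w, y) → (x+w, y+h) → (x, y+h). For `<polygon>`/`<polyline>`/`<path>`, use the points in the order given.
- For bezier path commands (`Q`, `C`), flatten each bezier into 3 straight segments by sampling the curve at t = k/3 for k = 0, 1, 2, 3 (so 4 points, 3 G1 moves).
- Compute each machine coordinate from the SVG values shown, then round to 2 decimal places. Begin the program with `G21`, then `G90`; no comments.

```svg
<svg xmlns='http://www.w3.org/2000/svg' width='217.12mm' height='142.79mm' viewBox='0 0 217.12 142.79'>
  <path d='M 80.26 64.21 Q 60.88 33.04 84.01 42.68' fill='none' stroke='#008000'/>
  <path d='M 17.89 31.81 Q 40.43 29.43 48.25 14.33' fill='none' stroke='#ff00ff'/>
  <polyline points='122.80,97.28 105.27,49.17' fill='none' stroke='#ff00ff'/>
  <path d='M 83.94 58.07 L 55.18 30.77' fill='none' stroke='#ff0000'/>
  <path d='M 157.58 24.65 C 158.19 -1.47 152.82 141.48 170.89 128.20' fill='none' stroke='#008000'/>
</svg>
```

viewBox `0 0 217.12 142.79` with mm width/height → 1 unit = 1 mm. Flip: y_m = 142.79 − y_svg.

**Shape 1** — `<path>` quadratic bezier, stroke `#008000` → cut (S808, F476). Control points (SVG): P0=(80.26,64.21), P1=(60.88,33.04), P2=(84.01,42.68); sampled at t=k/3. Machine vertices: (80.26,78.58) → (72.06,94.83) → (73.31,102.00) → (84.01,100.11). Open path.

**Shape 2** — `<path>` quadratic bezier, stroke `#ff00ff` → engrave (S259, F4860). Control points (SVG): P0=(17.89,31.81), P1=(40.43,29.43), P2=(48.25,14.33); sampled at t=k/3. Machine vertices: (17.89,110.98) → (31.28,113.98) → (41.40,119.81) → (48.25,128.46). Open path.

**Shape 3** — `<polyline>` line segment, stroke `#ff00ff` → engrave (S259, F4860). Machine vertices: (122.80,45.51) → (105.27,93.62). Open path.

**Shape 4** — `<path>` line segment, stroke `#ff0000` → score (S573, F1880). Machine vertices: (83.94,84.72) → (55.18,112.02). Open path.

**Shape 5** — `<path>` cubic bezier, stroke `#008000` → cut (S808, F476). Control points (SVG): P0=(157.58,24.65), P1=(158.19,-1.47), P2=(152.82,141.48), P3=(170.89,128.20); sampled at t=k/3. Machine vertices: (157.58,118.14) → (157.29,99.95) → (159.54,41.34) → (170.89,14.59). Open path.

G21
G90
G0 X80.26 Y78.58
M3 S808
G1 X72.06 Y94.83 F476
G1 X73.31 Y102.00 F476
G1 X84.01 Y100.11 F476
G0 X17.89 Y110.98
M3 S259
G1 X31.28 Y113.98 F4860
G1 X41.40 Y119.81 F4860
G1 X48.25 Y128.46 F4860
G0 X122.80 Y45.51
M3 S259
G1 X105.27 Y93.62 F4860
G0 X83.94 Y84.72
M3 S573
G1 X55.18 Y112.02 F1880
G0 X157.58 Y118.14
M3 S808
G1 X157.29 Y99.95 F476
G1 X159.54 Y41.34 F476
G1 X170.89 Y14.59 F476
M5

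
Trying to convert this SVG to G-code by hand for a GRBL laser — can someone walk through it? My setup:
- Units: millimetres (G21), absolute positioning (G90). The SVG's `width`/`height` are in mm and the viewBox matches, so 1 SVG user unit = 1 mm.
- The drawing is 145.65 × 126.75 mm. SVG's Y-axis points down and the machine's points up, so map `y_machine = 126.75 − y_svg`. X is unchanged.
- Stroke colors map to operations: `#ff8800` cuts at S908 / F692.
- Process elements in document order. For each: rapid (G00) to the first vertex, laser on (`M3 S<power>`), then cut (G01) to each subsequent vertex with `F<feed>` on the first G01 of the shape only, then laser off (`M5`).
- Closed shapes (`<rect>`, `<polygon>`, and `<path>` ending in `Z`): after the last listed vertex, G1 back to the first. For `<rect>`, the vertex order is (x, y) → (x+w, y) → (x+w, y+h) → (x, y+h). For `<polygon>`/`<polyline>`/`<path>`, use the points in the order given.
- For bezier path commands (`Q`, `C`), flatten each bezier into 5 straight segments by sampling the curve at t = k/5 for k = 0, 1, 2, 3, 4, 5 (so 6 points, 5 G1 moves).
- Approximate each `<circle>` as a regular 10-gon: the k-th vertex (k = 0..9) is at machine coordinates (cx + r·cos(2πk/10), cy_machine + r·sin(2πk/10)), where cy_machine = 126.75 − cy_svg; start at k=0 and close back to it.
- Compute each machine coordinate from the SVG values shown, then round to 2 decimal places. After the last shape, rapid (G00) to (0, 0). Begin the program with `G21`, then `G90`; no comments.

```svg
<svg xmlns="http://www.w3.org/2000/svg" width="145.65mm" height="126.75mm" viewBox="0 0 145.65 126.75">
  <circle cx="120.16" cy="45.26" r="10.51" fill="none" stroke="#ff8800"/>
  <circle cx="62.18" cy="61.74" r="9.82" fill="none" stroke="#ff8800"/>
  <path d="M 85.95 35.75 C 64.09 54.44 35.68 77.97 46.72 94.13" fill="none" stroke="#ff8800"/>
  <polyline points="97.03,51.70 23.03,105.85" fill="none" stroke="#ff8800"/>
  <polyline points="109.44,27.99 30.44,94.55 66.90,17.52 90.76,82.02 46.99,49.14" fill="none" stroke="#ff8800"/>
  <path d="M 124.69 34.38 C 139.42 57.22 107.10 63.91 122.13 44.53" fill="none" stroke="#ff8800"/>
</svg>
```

G21
G90
G00 X130.67 Y81.49
M3 S908
G01 X128.66 Y87.67 F692
G01 X123.41 Y91.49
G01 X116.91 Y91.49
G01 X111.66 Y87.67
G01 X109.65 Y81.49
G01 X111.66 Y75.31
G01 X116.91 Y71.49
G01 X123.41 Y71.49
G01 X128.66 Y75.31
G01 X130.67 Y81.49
M5
G00 X72.00 Y65.01
M3 S908
G01 X70.12 Y70.78 F692
G01 X65.21 Y74.35
G01 X59.15 Y74.35
G01 X54.24 Y70.78
G01 X52.36 Y65.01
G01 X54.24 Y59.24
G01 X59.15 Y55.67
G01 X65.21 Y55.67
G01 X70.12 Y59.24
G01 X72.00 Y65.01
M5
G00 X85.95 Y91.00
M3 S908
G01 X72.42 Y79.30 F692
G01 X59.52 Y67.03
G01 X49.46 Y54.77
G01 X44.46 Y43.10
G01 X46.72 Y32.62
M5
G00 X97.03 Y75.05
M3 S908
G01 X23.03 Y20.90 F692
M5
G00 X109.44 Y98.76
M3 S908
G01 X30.44 Y32.20 F692
G01 X66.90 Y109.23
G01 X90.76 Y44.73
G01 X46.99 Y77.61
M5
G00 X124.69 Y92.37
M3 S908
G01 X128.64 Y80.68 F692
G01 X125.82 Y73.35
G01 X120.78 Y70.84
G01 X118.04 Y73.64
G01 X122.13 Y82.22
M5
G00 X0.00 Y0.00

viewBox `0 0 145.65 126.75` with mm width/height → 1 unit = 1 mm. Flip: y_m = 126.75 − y_svg.

**Shape 1** — `<circle>` circle, stroke `#ff8800` → cut (S908, F692). Machine vertices: (130.67,81.49) → (128.66,87.67) → (123.41,91.49) → (116.91,91.49) → (111.66,87.67) → (109.65,81.49) → (111.66,75.31) → (116.91,71.49) → (123.41,71.49) → (128.66,75.31) → (130.67,81.49). Closed: final G1 returns to the first vertex.

**Shape 2** — `<circle>` circle, stroke `#ff8800` → cut (S908, F692). Machine vertices: (72.00,65.01) → (70.12,70.78) → (65.21,74.35) → (59.15,74.35) → (54.24,70.78) → (52.36,65.01) → (54.24,59.24) → (59.15,55.67) → (65.21,55.67) → (70.12,59.24) → (72.00,65.01). Closed: final G1 returns to the first vertex.

**Shape 3** — `<path>` cubic bezier, stroke `#ff8800` → cut (S908, F692). Control points (SVG): P0=(85.95,35.75), P1=(64.09,54.44), P2=(35.68,77.97), P3=(46.72,94.13); sampled at t=k/5. Machine vertices: (85.95,91.00) → (72.42,79.30) → (59.52,67.03) → (49.46,54.77) → (44.46,43.10) → (46.72,32.62). Open path.

**Shape 4** — `<polyline>` line segment, stroke `#ff8800` → cut (S908, F692). Machine vertices: (97.03,75.05) → (23.03,20.90). Open path.

**Shape 5** — `<polyline>` open polyline, stroke `#ff8800` → cut (S908, F692). Machine vertices: (109.44,98.76) → (30.44,32.20) → (66.90,109.23) → (90.76,44.73) → (46.99,77.61). Open path.

**Shape 6** — `<path>` cubic bezier, stroke `#ff8800` → cut (S908, F692). Control points (SVG): P0=(124.69,34.38), P1=(139.42,57.22), P2=(107.10,63.91), P3=(122.13,44.53); sampled at t=k/5. Machine vertices: (124.69,92.37) → (128.64,80.68) → (125.82,73.35) → (120.78,70.84) → (118.04,73.64) → (122.13,82.22). Open path.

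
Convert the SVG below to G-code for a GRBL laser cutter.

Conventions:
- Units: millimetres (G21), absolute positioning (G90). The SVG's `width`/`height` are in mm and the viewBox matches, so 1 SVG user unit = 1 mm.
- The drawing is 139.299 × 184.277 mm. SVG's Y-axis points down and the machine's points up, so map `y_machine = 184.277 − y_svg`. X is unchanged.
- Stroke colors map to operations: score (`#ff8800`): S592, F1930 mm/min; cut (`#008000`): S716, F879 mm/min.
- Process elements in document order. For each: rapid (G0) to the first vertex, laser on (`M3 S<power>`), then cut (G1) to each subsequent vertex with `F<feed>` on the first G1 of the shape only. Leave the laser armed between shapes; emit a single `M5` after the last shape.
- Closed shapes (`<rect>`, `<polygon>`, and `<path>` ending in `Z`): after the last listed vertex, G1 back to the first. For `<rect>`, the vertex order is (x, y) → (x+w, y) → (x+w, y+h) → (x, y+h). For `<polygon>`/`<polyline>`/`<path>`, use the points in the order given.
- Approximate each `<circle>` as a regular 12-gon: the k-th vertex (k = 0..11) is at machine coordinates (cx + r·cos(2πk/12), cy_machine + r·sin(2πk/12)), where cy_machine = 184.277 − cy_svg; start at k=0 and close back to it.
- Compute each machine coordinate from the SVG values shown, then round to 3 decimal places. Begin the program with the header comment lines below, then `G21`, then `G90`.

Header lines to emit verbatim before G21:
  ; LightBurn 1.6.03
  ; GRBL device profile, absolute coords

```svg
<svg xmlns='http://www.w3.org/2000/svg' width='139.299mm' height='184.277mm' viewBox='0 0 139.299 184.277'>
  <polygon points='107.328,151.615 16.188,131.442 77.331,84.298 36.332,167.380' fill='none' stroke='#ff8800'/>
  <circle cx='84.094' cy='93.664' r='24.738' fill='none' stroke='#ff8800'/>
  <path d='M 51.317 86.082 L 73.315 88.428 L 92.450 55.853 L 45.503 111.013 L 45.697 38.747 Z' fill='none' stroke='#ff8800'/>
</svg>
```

; LightBurn 1.6.03
; GRBL device profile, absolute coords
G21
G90
G0 X107.328 Y32.662
M3 S592
G1 X16.188 Y52.835 F1930
G1 X77.331 Y99.979
G1 X36.332 Y16.897
G1 X107.328 Y32.662
G0 X108.832 Y90.613
M3 S592
G1 X105.518 Y102.982 F1930
G1 X96.463 Y112.037
G1 X84.094 Y115.351
G1 X71.725 Y112.037
G1 X62.670 Y102.982
G1 X59.356 Y90.613
G1 X62.670 Y78.244
G1 X71.725 Y69.189
G1 X84.094 Y65.875
G1 X96.463 Y69.189
G1 X105.518 Y78.244
G1 X108.832 Y90.613
G0 X51.317 Y98.195
M3 S592
G1 X73.315 Y95.849 F1930
G1 X92.450 Y128.424
G1 X45.503 Y73.264
G1 X45.697 Y145.530
G1 X51.317 Y98.195
M5

1 u = 1 mm; y_m = 184.277 − y.

[1] `<polygon>` closed polygon, #ff8800→score S592 F1930: (107.328,32.662) → (16.188,52.835) → (77.331,99.979) → (36.332,16.897) → (107.328,32.662) (closed)

[2] `<circle>` circle, #ff8800→score S592 F1930: (108.832,90.613) → (105.518,102.982) → (96.463,112.037) → (84.094,115.351) → (71.725,112.037) → (62.670,102.982) → (59.356,90.613) → (62.670,78.244) → (71.725,69.189) → (84.094,65.875) → (96.463,69.189) → (105.518,78.244) → (108.832,90.613) (closed)

[3] `<path>` closed polygon, #ff8800→score S592 F1930: (51.317,98.195) → (73.315,95.849) → (92.450,128.424) → (45.503,73.264) → (45.697,145.530) → (51.317,98.195) (closed)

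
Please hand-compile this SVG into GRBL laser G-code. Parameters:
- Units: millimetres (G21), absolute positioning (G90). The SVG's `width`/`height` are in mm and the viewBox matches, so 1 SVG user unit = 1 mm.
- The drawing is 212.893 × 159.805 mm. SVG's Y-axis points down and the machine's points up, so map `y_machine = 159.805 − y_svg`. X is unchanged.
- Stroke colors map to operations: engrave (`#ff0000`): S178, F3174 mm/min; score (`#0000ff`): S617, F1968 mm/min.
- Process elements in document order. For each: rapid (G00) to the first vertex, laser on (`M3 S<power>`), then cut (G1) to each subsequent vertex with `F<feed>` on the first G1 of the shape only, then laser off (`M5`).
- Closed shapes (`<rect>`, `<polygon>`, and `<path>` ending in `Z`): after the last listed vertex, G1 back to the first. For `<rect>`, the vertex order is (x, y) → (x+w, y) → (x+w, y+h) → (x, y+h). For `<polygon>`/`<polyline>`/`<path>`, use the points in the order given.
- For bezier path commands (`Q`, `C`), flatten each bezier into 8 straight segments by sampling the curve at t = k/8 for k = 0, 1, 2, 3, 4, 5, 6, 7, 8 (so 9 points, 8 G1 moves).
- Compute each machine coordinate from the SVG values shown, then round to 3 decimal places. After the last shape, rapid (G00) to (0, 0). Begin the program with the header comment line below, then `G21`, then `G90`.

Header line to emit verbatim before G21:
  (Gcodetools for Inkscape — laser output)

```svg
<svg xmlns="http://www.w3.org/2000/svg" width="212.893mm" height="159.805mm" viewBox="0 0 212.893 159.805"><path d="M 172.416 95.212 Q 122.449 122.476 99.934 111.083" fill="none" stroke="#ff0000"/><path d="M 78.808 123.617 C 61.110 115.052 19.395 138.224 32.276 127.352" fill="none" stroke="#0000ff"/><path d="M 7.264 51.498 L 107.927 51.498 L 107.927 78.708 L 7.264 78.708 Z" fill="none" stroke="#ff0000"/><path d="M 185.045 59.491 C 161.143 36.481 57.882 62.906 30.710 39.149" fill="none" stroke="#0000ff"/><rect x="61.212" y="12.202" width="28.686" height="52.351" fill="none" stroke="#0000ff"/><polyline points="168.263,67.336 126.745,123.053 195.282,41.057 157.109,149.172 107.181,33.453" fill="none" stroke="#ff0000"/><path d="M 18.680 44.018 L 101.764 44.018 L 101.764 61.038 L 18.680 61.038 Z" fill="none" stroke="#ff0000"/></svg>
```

1 u = 1 mm; y_m = 159.805 − y.

[1] `<path>` quadratic bezier, #ff0000→engrave S178 F3174: (172.416,64.593) → (160.353,58.381) → (149.148,53.377) → (138.801,49.581) → (129.312,46.993) → (120.681,45.613) → (112.907,45.442) → (105.992,46.478) → (99.934,48.722)

[2] `<path>` cubic bezier, #0000ff→score S617 F1968: (78.808,36.188) → (71.199,38.041) → (62.260,37.689) → (52.911,35.903) → (44.075,33.455) → (36.672,31.115) → (31.624,29.654) → (29.851,29.843) → (32.276,32.453)

[3] `<path>` rectangle, #ff0000→engrave S178 F3174: (7.264,108.307) → (107.927,108.307) → (107.927,81.097) → (7.264,81.097) → (7.264,108.307) (closed)

[4] `<path>` cubic bezier, #0000ff→score S617 F1968: (185.045,100.314) → (172.665,106.820) → (154.668,109.859) → (132.873,110.598) → (109.104,110.205) → (85.181,109.847) → (62.927,110.691) → (44.163,113.905) → (30.710,120.656)

[5] `<rect>` rectangle, #0000ff→score S617 F1968: (61.212,147.603) → (89.898,147.603) → (89.898,95.252) → (61.212,95.252) → (61.212,147.603) (closed)

[6] `<polyline>` open polyline, #ff0000→engrave S178 F3174: (168.263,92.469) → (126.745,36.752) → (195.282,118.748) → (157.109,10.633) → (107.181,126.352)

[7] `<path>` rectangle, #ff0000→engrave S178 F3174: (18.680,115.787) → (101.764,115.787) → (101.764,98.767) → (18.680,98.767) → (18.680,115.787) (closed)

(Gcodetools for Inkscape — laser output)
G21
G90
G00 X172.416 Y64.593
M3 S178
G1 X160.353 Y58.381 F3174
G1 X149.148 Y53.377
G1 X138.801 Y49.581
G1 X129.312 Y46.993
G1 X120.681 Y45.613
G1 X112.907 Y45.442
G1 X105.992 Y46.478
G1 X99.934 Y48.722
M5
G00 X78.808 Y36.188
M3 S617
G1 X71.199 Y38.041 F1968
G1 X62.260 Y37.689
G1 X52.911 Y35.903
G1 X44.075 Y33.455
G1 X36.672 Y31.115
G1 X31.624 Y29.654
G1 X29.851 Y29.843
G1 X32.276 Y32.453
M5
G00 X7.264 Y108.307
M3 S178
G1 X107.927 Y108.307 F3174
G1 X107.927 Y81.097
G1 X7.264 Y81.097
G1 X7.264 Y108.307
M5
G00 X185.045 Y100.314
M3 S617
G1 X172.665 Y106.820 F1968
G1 X154.668 Y109.859
G1 X132.873 Y110.598
G1 X109.104 Y110.205
G1 X85.181 Y109.847
G1 X62.927 Y110.691
G1 X44.163 Y113.905
G1 X30.710 Y120.656
M5
G00 X61.212 Y147.603
M3 S617
G1 X89.898 Y147.603 F1968
G1 X89.898 Y95.252
G1 X61.212 Y95.252
G1 X61.212 Y147.603
M5
G00 X168.263 Y92.469
M3 S178
G1 X126.745 Y36.752 F3174
G1 X195.282 Y118.748
G1 X157.109 Y10.633
G1 X107.181 Y126.352
M5
G00 X18.680 Y115.787
M3 S178
G1 X101.764 Y115.787 F3174
G1 X101.764 Y98.767
G1 X18.680 Y98.767
G1 X18.680 Y115.787
M5
G00 X0.000 Y0.000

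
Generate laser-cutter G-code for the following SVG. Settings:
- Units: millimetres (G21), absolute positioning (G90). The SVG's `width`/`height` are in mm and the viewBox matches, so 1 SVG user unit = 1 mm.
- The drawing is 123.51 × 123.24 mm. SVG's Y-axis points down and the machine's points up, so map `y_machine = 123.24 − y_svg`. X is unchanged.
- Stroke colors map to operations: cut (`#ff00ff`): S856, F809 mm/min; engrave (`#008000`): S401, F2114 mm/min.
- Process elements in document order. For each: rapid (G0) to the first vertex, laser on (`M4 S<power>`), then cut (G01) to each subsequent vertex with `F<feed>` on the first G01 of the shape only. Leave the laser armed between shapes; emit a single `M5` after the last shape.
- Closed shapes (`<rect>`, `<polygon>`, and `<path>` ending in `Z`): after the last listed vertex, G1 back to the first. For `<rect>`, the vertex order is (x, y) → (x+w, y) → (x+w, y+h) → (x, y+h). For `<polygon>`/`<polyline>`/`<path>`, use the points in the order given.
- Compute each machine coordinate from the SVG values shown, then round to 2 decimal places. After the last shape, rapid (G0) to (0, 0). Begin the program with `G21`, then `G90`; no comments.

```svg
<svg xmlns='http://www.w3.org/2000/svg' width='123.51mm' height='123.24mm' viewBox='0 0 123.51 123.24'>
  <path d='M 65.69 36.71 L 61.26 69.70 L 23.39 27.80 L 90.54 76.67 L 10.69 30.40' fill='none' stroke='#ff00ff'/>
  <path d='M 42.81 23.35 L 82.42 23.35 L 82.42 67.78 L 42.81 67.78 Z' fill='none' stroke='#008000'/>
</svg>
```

G21
G90
G0 X65.69 Y86.53
M4 S856
G01 X61.26 Y53.54 F809
G01 X23.39 Y95.44
G01 X90.54 Y46.57
G01 X10.69 Y92.84
G0 X42.81 Y99.89
M4 S401
G01 X82.42 Y99.89 F2114
G01 X82.42 Y55.46
G01 X42.81 Y55.46
G01 X42.81 Y99.89
M5
G0 X0.00 Y0.00

viewBox `0 0 123.51 123.24` with mm width/height → 1 unit = 1 mm. Flip: y_m = 123.24 − y_svg.

**Shape 1** — `<path>` open polyline, stroke `#ff00ff` → cut (S856, F809). Machine vertices: (65.69,86.53) → (61.26,53.54) → (23.39,95.44) → (90.54,46.57) → (10.69,92.84). Open path.

**Shape 2** — `<path>` rectangle, stroke `#008000` → engrave (S401, F2114). Machine vertices: (42.81,99.89) → (82.42,99.89) → (82.42,55.46) → (42.81,55.46) → (42.81,99.89). Closed: final G1 returns to the first vertex.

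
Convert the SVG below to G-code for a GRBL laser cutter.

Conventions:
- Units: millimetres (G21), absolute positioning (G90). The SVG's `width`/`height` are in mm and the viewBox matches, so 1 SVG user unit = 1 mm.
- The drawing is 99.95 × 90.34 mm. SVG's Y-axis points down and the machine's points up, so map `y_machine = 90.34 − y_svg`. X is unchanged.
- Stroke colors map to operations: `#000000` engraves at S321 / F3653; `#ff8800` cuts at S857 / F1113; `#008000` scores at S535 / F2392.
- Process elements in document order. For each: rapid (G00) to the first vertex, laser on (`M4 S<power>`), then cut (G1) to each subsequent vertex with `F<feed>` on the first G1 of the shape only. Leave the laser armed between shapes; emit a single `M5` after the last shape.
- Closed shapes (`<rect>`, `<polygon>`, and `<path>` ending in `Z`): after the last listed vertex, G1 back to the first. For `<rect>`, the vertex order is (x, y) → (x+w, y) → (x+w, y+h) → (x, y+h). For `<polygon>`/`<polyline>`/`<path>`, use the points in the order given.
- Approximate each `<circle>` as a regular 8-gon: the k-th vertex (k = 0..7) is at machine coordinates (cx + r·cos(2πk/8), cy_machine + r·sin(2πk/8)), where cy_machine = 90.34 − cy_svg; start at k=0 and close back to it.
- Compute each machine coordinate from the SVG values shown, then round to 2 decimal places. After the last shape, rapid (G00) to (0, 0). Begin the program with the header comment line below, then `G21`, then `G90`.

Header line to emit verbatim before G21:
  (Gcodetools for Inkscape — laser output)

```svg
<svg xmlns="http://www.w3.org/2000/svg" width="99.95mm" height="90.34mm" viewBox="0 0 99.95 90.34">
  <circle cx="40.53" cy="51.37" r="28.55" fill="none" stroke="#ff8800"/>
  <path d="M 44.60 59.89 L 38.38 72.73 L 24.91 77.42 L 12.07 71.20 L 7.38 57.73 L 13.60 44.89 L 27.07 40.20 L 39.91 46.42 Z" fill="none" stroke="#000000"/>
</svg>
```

viewBox `0 0 99.95 90.34` with mm width/height → 1 unit = 1 mm. Flip: y_m = 90.34 − y_svg.

**Shape 1** — `<circle>` circle, stroke `#ff8800` → cut (S857, F1113). Machine vertices: (69.08,38.97) → (60.72,59.16) → (40.53,67.52) → (20.34,59.16) → (11.98,38.97) → (20.34,18.78) → (40.53,10.42) → (60.72,18.78) → (69.08,38.97). Closed: final G1 returns to the first vertex.

**Shape 2** — `<path>` regular polygon, stroke `#000000` → engrave (S321, F3653). Machine vertices: (44.60,30.45) → (38.38,17.61) → (24.91,12.92) → (12.07,19.14) → (7.38,32.61) → (13.60,45.45) → (27.07,50.14) → (39.91,43.92) → (44.60,30.45). Closed: final G1 returns to the first vertex.

(Gcodetools for Inkscape — laser output)
G21
G90
G00 X69.08 Y38.97
M4 S857
G1 X60.72 Y59.16 F1113
G1 X40.53 Y67.52
G1 X20.34 Y59.16
G1 X11.98 Y38.97
G1 X20.34 Y18.78
G1 X40.53 Y10.42
G1 X60.72 Y18.78
G1 X69.08 Y38.97
G00 X44.60 Y30.45
M4 S321
G1 X38.38 Y17.61 F3653
G1 X24.91 Y12.92
G1 X12.07 Y19.14
G1 X7.38 Y32.61
G1 X13.60 Y45.45
G1 X27.07 Y50.14
G1 X39.91 Y43.92
G1 X44.60 Y30.45
M5
G00 X0.00 Y0.00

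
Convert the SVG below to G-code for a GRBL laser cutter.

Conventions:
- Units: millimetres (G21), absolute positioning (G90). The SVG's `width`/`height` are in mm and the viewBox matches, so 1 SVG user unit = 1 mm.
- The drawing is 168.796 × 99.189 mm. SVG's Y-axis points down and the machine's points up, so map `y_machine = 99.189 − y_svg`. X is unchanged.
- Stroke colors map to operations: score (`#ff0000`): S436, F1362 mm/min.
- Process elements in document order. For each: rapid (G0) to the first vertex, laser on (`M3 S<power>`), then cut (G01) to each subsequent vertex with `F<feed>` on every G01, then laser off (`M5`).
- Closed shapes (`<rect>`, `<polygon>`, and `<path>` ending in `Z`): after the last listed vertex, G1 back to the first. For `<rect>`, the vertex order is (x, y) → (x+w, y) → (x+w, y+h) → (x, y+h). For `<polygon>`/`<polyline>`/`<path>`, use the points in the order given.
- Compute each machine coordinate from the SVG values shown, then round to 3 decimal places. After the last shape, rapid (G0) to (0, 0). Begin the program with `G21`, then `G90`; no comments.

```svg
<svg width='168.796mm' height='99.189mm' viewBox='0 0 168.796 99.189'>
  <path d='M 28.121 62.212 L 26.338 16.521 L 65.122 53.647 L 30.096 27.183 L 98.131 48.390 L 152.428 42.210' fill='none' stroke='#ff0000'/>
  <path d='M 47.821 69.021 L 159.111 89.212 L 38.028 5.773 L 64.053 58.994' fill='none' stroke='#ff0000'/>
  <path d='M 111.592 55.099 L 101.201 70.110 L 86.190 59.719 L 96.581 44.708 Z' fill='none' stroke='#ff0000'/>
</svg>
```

1 u = 1 mm; y_m = 99.189 − y.

[1] `<path>` open polyline, #ff0000→score S436 F1362: (28.121,36.977) → (26.338,82.668) → (65.122,45.542) → (30.096,72.006) → (98.131,50.799) → (152.428,56.979)

[2] `<path>` open polyline, #ff0000→score S436 F1362: (47.821,30.168) → (159.111,9.977) → (38.028,93.416) → (64.053,40.195)

[3] `<path>` regular polygon, #ff0000→score S436 F1362: (111.592,44.090) → (101.201,29.079) → (86.190,39.470) → (96.581,54.481) → (111.592,44.090) (closed)

G21
G90
G0 X28.121 Y36.977
M3 S436
G01 X26.338 Y82.668 F1362
G01 X65.122 Y45.542 F1362
G01 X30.096 Y72.006 F1362
G01 X98.131 Y50.799 F1362
G01 X152.428 Y56.979 F1362
M5
G0 X47.821 Y30.168
M3 S436
G01 X159.111 Y9.977 F1362
G01 X38.028 Y93.416 F1362
G01 X64.053 Y40.195 F1362
M5
G0 X111.592 Y44.090
M3 S436
G01 X101.201 Y29.079 F1362
G01 X86.190 Y39.470 F1362
G01 X96.581 Y54.481 F1362
G01 X111.592 Y44.090 F1362
M5
G0 X0.000 Y0.000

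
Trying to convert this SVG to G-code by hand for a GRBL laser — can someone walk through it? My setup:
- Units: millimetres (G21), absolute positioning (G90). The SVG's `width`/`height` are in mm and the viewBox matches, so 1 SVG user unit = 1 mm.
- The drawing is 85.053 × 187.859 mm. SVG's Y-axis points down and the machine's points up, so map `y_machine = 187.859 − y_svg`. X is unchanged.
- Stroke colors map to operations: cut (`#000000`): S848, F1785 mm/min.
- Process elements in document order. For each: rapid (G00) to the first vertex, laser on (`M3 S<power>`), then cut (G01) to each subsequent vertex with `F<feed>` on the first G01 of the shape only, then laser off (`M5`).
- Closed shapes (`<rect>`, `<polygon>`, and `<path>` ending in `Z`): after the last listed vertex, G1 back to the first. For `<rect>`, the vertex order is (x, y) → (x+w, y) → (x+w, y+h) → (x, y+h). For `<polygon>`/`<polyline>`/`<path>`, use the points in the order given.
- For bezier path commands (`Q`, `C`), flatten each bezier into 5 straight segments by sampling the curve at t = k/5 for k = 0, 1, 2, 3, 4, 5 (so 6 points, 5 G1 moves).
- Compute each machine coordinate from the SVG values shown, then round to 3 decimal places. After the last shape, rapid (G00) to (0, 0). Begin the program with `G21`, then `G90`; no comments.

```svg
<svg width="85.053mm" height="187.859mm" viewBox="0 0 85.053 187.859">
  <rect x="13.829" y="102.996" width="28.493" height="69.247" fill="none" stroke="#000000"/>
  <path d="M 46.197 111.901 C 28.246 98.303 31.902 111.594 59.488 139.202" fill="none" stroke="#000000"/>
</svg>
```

G21
G90
G00 X13.829 Y84.863
M3 S848
G01 X42.322 Y84.863 F1785
G01 X42.322 Y15.616
G01 X13.829 Y15.616
G01 X13.829 Y84.863
M5
G00 X46.197 Y75.958
M3 S848
G01 X38.038 Y80.991 F1785
G01 X35.176 Y80.173
G01 X37.723 Y74.110
G01 X45.789 Y63.403
G01 X59.488 Y48.657
M5
G00 X0.000 Y0.000

1 u = 1 mm; y_m = 187.859 − y.

[1] `<rect>` rectangle, #000000→cut S848 F1785: (13.829,84.863) → (42.322,84.863) → (42.322,15.616) → (13.829,15.616) → (13.829,84.863) (closed)

[2] `<path>` cubic bezier, #000000→cut S848 F1785: (46.197,75.958) → (38.038,80.991) → (35.176,80.173) → (37.723,74.110) → (45.789,63.403) → (59.488,48.657)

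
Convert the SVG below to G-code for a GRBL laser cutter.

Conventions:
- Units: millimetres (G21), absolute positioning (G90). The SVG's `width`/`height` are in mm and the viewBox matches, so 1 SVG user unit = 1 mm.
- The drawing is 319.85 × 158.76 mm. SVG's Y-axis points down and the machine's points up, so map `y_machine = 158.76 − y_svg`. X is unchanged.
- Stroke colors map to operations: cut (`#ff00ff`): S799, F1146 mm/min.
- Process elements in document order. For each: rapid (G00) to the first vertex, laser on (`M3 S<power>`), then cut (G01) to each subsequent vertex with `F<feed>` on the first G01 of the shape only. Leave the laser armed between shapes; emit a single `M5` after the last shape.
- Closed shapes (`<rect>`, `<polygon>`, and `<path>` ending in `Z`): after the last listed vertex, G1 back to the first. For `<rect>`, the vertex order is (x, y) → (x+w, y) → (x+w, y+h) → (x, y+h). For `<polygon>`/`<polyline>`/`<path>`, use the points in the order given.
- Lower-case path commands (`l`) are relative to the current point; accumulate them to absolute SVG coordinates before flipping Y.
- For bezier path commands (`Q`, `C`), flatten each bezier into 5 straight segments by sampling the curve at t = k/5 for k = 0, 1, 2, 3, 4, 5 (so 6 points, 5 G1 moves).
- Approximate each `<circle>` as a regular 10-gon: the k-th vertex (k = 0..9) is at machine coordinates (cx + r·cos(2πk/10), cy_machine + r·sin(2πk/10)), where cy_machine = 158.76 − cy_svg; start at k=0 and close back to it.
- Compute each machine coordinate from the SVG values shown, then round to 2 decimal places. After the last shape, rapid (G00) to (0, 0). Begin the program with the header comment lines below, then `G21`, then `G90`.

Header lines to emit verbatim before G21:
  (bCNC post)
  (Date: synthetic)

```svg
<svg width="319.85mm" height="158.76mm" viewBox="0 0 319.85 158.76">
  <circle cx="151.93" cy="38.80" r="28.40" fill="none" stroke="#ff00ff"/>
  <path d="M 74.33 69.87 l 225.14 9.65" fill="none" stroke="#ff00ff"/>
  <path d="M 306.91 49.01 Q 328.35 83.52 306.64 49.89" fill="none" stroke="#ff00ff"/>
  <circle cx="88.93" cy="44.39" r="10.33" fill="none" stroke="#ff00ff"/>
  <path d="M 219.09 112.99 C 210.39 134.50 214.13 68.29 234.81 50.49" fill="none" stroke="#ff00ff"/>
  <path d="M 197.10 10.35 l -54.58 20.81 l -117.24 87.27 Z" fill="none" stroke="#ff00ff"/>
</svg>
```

(bCNC post)
(Date: synthetic)
G21
G90
G00 X180.33 Y119.96
M3 S799
G01 X174.91 Y136.65 F1146
G01 X160.71 Y146.97
G01 X143.15 Y146.97
G01 X128.95 Y136.65
G01 X123.53 Y119.96
G01 X128.95 Y103.27
G01 X143.15 Y92.95
G01 X160.71 Y92.95
G01 X174.91 Y103.27
G01 X180.33 Y119.96
G00 X74.33 Y88.89
M3 S799
G01 X299.47 Y79.24 F1146
G00 X306.91 Y109.75
M3 S799
G01 X313.76 Y98.67 F1146
G01 X317.16 Y93.04
G01 X317.10 Y92.87
G01 X313.60 Y98.14
G01 X306.64 Y108.87
G00 X99.26 Y114.37
M3 S799
G01 X97.29 Y120.44 F1146
G01 X92.12 Y124.19
G01 X85.74 Y124.19
G01 X80.57 Y120.44
G01 X78.60 Y114.37
G01 X80.57 Y108.30
G01 X85.74 Y104.55
G01 X92.12 Y104.55
G01 X97.29 Y108.30
G01 X99.26 Y114.37
G00 X219.09 Y45.77
M3 S799
G01 X215.40 Y42.30 F1146
G01 X214.91 Y53.35
G01 X217.84 Y72.39
G01 X224.40 Y92.87
G01 X234.81 Y108.27
G00 X197.10 Y148.41
M3 S799
G01 X142.52 Y127.60 F1146
G01 X25.28 Y40.33
G01 X197.10 Y148.41
M5
G00 X0.00 Y0.00

viewBox `0 0 319.85 158.76` with mm width/height → 1 unit = 1 mm. Flip: y_m = 158.76 − y_svg.

**Shape 1** — `<circle>` circle, stroke `#ff00ff` → cut (S799, F1146). Machine vertices: (180.33,119.96) → (174.91,136.65) → (160.71,146.97) → (143.15,146.97) → (128.95,136.65) → (123.53,119.96) → (128.95,103.27) → (143.15,92.95) → (160.71,92.95) → (174.91,103.27) → (180.33,119.96). Closed: final G1 returns to the first vertex.

**Shape 2** — `<path>` line segment, stroke `#ff00ff` → cut (S799, F1146). Machine vertices: (74.33,88.89) → (299.47,79.24). Open path.

**Shape 3** — `<path>` quadratic bezier, stroke `#ff00ff` → cut (S799, F1146). Control points (SVG): P0=(306.91,49.01), P1=(328.35,83.52), P2=(306.64,49.89); sampled at t=k/5. Machine vertices: (306.91,109.75) → (313.76,98.67) → (317.16,93.04) → (317.10,92.87) → (313.60,98.14) → (306.64,108.87). Open path.

**Shape 4** — `<circle>` circle, stroke `#ff00ff` → cut (S799, F1146). Machine vertices: (99.26,114.37) → (97.29,120.44) → (92.12,124.19) → (85.74,124.19) → (80.57,120.44) → (78.60,114.37) → (80.57,108.30) → (85.74,104.55) → (92.12,104.55) → (97.29,108.30) → (99.26,114.37). Closed: final G1 returns to the first vertex.

**Shape 5** — `<path>` cubic bezier, stroke `#ff00ff` → cut (S799, F1146). Control points (SVG): P0=(219.09,112.99), P1=(210.39,134.50), P2=(214.13,68.29), P3=(234.81,50.49); sampled at t=k/5. Machine vertices: (219.09,45.77) → (215.40,42.30) → (214.91,53.35) → (217.84,72.39) → (224.40,92.87) → (234.81,108.27). Open path.

**Shape 6** — `<path>` closed polygon, stroke `#ff00ff` → cut (S799, F1146). Machine vertices: (197.10,148.41) → (142.52,127.60) → (25.28,40.33) → (197.10,148.41). Closed: final G1 returns to the first vertex.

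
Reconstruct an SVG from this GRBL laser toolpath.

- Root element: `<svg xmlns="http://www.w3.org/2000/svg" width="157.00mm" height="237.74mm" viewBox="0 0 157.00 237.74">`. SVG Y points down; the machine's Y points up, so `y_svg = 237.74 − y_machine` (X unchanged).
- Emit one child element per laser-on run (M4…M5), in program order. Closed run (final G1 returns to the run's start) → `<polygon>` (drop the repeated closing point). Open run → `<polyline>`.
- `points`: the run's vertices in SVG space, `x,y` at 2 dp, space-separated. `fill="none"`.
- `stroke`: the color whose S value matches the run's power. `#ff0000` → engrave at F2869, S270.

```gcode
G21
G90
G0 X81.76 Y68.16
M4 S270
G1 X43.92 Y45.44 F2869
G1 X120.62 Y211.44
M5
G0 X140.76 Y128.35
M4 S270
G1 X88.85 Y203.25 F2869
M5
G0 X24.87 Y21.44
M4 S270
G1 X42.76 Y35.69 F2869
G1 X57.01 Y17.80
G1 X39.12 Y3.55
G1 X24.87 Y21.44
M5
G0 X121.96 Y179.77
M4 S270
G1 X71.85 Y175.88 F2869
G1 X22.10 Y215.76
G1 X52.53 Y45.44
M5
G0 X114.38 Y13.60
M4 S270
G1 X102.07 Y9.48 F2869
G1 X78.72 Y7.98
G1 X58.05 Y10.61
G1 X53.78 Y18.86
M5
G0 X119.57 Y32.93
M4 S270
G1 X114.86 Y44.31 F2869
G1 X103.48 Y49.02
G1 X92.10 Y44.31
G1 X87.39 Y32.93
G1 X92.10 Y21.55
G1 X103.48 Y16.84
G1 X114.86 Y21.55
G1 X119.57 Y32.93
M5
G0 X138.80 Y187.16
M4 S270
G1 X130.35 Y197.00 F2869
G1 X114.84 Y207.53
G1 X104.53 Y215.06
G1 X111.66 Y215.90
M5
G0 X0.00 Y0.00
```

<svg xmlns="http://www.w3.org/2000/svg" width="157.00mm" height="237.74mm" viewBox="0 0 157.00 237.74">
  <polyline points="81.76,169.58 43.92,192.30 120.62,26.30" fill="none" stroke="#ff0000"/>
  <polyline points="140.76,109.39 88.85,34.49" fill="none" stroke="#ff0000"/>
  <polygon points="24.87,216.30 42.76,202.05 57.01,219.94 39.12,234.19" fill="none" stroke="#ff0000"/>
  <polyline points="121.96,57.97 71.85,61.86 22.10,21.98 52.53,192.30" fill="none" stroke="#ff0000"/>
  <polyline points="114.38,224.14 102.07,228.26 78.72,229.76 58.05,227.13 53.78,218.88" fill="none" stroke="#ff0000"/>
  <polygon points="119.57,204.81 114.86,193.43 103.48,188.72 92.10,193.43 87.39,204.81 92.10,216.19 103.48,220.90 114.86,216.19" fill="none" stroke="#ff0000"/>
  <polyline points="138.80,50.58 130.35,40.74 114.84,30.21 104.53,22.68 111.66,21.84" fill="none" stroke="#ff0000"/>
</svg>

y_svg = 237.74 − y_m. Every run uses S270, so all elements get stroke `#ff0000` (engrave).

[1] open run; points: 81.76,169.58 43.92,192.30 120.62,26.30

[2] open run; points: 140.76,109.39 88.85,34.49

[3] closed run; points: 24.87,216.30 42.76,202.05 57.01,219.94 39.12,234.19

[4] open run; points: 121.96,57.97 71.85,61.86 22.10,21.98 52.53,192.30

[5] open run; points: 114.38,224.14 102.07,228.26 78.72,229.76 58.05,227.13 53.78,218.88

[6] closed run; points: 119.57,204.81 114.86,193.43 103.48,188.72 92.10,193.43 87.39,204.81 92.10,216.19 103.48,220.90 114.86,216.19

[7] open run; points: 138.80,50.58 130.35,40.74 114.84,30.21 104.53,22.68 111.66,21.84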